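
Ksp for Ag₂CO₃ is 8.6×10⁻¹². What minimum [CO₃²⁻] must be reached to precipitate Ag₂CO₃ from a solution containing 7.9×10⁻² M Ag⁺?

The threshold for precipitation is Q = Ksp.
Ag₂CO₃(s) ⇌ 2 Ag⁺(aq) + CO₃²⁻(aq)
Ksp = [Ag⁺]^2[CO₃²⁻] = [CO₃²⁻](7.9×10⁻²)^2
[CO₃²⁻] = 8.6×10⁻¹² / (7.9×10⁻²)^2 = 1.4×10⁻⁹
[CO₃²⁻] = 1.4×10⁻⁹ M

1.4×10⁻⁹ M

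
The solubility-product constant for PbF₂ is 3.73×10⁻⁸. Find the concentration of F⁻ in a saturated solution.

PbF₂(s) ⇌ Pb²⁺(aq) + 2 F⁻(aq)
If s mol/L of PbF₂ dissolves, [Pb²⁺] = s and [F⁻] = 2s.
Ksp = [Pb²⁺][F⁻]^2 = s · (2s)^2 = 4s^3 = 3.73×10⁻⁸
s = 2.10×10⁻³ mol L⁻¹
[F⁻] = 2s = 4.21×10⁻³ mol L⁻¹

4.21×10⁻³ M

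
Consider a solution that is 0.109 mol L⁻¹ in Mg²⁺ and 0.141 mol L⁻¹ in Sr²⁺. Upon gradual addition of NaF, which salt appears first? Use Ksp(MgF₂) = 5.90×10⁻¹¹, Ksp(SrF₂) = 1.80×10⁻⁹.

MgF₂

Each salt precipitates once Q = Ksp for that salt.
For MgF₂: [F⁻] = (Ksp/[Mg²⁺])^(1/2) = 2.33×10⁻⁵ mol L⁻¹
For SrF₂: [F⁻] = (Ksp/[Sr²⁺])^(1/2) = 1.13×10⁻⁴ mol L⁻¹
The smaller threshold [F⁻] is reached first, so MgF₂ precipitates first.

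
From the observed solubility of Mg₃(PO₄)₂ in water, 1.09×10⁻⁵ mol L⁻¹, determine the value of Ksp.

Ksp = 1.66×10⁻²³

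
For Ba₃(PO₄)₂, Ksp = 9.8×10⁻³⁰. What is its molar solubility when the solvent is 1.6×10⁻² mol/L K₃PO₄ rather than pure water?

1.1×10⁻⁹ M

Ba₃(PO₄)₂(s) ⇌ 3 Ba²⁺(aq) + 2 PO₄³⁻(aq)
With PO₄³⁻ already at 1.6×10⁻² mol/L and s small, take [PO₄³⁻] ≈ 1.6×10⁻² mol/L and [Ba²⁺] = 3s.
Ksp = [Ba²⁺]^3[PO₄³⁻]^2 = (3s)^3(1.6×10⁻²)^2
(3s)^3 = 9.8×10⁻³⁰ / (1.6×10⁻²)^2 = 3.8×10⁻²⁶
s = 1.1×10⁻⁹ mol/L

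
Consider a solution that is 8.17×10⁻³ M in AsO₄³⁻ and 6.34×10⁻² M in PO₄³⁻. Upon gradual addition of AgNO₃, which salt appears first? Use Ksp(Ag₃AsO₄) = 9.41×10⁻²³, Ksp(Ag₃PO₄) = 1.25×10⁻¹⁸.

Ag₃AsO₄

Each salt precipitates once Q = Ksp for that salt.
For Ag₃AsO₄: [Ag⁺] = (Ksp/[AsO₄³⁻])^(1/3) = 2.26×10⁻⁷ M
For Ag₃PO₄: [Ag⁺] = (Ksp/[PO₄³⁻])^(1/3) = 2.70×10⁻⁶ M
Ag₃AsO₄ requires the lower [Ag⁺], so it precipitates first.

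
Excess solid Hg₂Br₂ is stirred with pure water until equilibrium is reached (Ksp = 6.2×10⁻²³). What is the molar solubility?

Hg₂Br₂(s) ⇌ Hg₂²⁺(aq) + 2 Br⁻(aq)
Call the molar solubility s, so that [Hg₂²⁺] = s and [Br⁻] = 2s.
Ksp = [Hg₂²⁺][Br⁻]^2 = s · (2s)^2 = 4s^3
4s^3 = 6.2×10⁻²³  ⇒  s^3 = 1.6×10⁻²³
Taking the 3rd root, s = 2.5×10⁻⁸ mol/L.

2.5×10⁻⁸ M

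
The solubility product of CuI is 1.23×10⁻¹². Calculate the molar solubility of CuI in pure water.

1.11×10⁻⁶ M

CuI(s) ⇌ Cu⁺(aq) + I⁻(aq)
With molar solubility s: [Cu⁺] = s, [I⁻] = s.
Ksp = [Cu⁺][I⁻] = s · s = s^2
s^2 = 1.23×10⁻¹²
Taking the 2nd root, s = 1.11×10⁻⁶ M.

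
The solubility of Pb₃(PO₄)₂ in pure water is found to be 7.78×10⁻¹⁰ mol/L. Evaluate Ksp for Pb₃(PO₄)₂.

Pb₃(PO₄)₂(s) ⇌ 3 Pb²⁺(aq) + 2 PO₄³⁻(aq)
For each mole of Pb₃(PO₄)₂ that dissolves per liter, [Pb²⁺] = 3s and [PO₄³⁻] = 2s; let s denote this solubility.
Ksp = [Pb²⁺]^3[PO₄³⁻]^2 = (3s)^3 · (2s)^2 = 108s^5
Ksp = 108 × (7.78×10⁻¹⁰)^5 = 3.08×10⁻⁴⁴

Ksp = 3.08×10⁻⁴⁴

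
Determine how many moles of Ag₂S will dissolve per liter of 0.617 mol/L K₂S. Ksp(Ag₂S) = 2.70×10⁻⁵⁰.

1.05×10⁻²⁵ M

Ag₂S(s) ⇌ 2 Ag⁺(aq) + S²⁻(aq)
The solution already contains S²⁻ at 0.617 mol/L. Let s be the molar solubility of Ag₂S.
[S²⁻] ≈ 0.617 mol/L (common ion dominates); [Ag⁺] = 2s.
Ksp = [Ag⁺]^2[S²⁻] = (2s)^2(0.617)
(2s)^2 = 2.70×10⁻⁵⁰ / (0.617) = 4.38×10⁻⁵⁰
s = 1.05×10⁻²⁵ mol/L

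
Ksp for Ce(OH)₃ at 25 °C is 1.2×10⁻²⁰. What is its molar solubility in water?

4.6×10⁻⁶ M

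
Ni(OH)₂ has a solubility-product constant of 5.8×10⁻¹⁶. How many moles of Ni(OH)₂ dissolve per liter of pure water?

5.3×10⁻⁶ M

Ni(OH)₂(s) ⇌ Ni²⁺(aq) + 2 OH⁻(aq)
Call the molar solubility s, so that [Ni²⁺] = s and [OH⁻] = 2s.
Ksp = [Ni²⁺][OH⁻]^2 = s · (2s)^2 = 4s^3
4s^3 = 5.8×10⁻¹⁶  ⇒  s^3 = 1.5×10⁻¹⁶
s = (1.5×10⁻¹⁶)^(1/3) = 5.3×10⁻⁶ M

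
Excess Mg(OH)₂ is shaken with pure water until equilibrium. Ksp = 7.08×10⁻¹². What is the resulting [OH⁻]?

Mg(OH)₂(s) ⇌ Mg²⁺(aq) + 2 OH⁻(aq)
If s mol/L of Mg(OH)₂ dissolves, [Mg²⁺] = s and [OH⁻] = 2s.
Ksp = [Mg²⁺][OH⁻]^2 = s · (2s)^2 = 4s^3 = 7.08×10⁻¹²
s = 1.21×10⁻⁴ mol L⁻¹
[OH⁻] = 2s = 2.42×10⁻⁴ mol L⁻¹

2.42×10⁻⁴ M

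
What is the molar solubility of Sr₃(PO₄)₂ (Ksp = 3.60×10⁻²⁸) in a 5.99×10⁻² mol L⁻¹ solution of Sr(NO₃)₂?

Sr₃(PO₄)₂(s) ⇌ 3 Sr²⁺(aq) + 2 PO₄³⁻(aq)
With Sr²⁺ already at 5.99×10⁻² mol L⁻¹ and s small, take [Sr²⁺] ≈ 5.99×10⁻² mol L⁻¹ and [PO₄³⁻] = 2s.
Ksp = [Sr²⁺]^3[PO₄³⁻]^2 = (5.99×10⁻²)^3(2s)^2
(2s)^2 = 3.60×10⁻²⁸ / (5.99×10⁻²)^3 = 1.68×10⁻²⁴
s = 6.47×10⁻¹³ mol L⁻¹

6.47×10⁻¹³ M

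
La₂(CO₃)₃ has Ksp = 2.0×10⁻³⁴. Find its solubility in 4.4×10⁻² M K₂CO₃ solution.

7.7×10⁻¹⁶ M

La₂(CO₃)₃(s) ⇌ 2 La³⁺(aq) + 3 CO₃²⁻(aq)
The solution already contains CO₃²⁻ at 4.4×10⁻² M. Let s be the molar solubility of La₂(CO₃)₃.
[CO₃²⁻] ≈ 4.4×10⁻² M (common ion dominates); [La³⁺] = 2s.
Ksp = [La³⁺]^2[CO₃²⁻]^3 = (2s)^2(4.4×10⁻²)^3
(2s)^2 = 2.0×10⁻³⁴ / (4.4×10⁻²)^3 = 2.3×10⁻³⁰
s = 7.7×10⁻¹⁶ M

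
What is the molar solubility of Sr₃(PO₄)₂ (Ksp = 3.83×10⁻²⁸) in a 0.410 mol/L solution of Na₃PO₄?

Sr₃(PO₄)₂(s) ⇌ 3 Sr²⁺(aq) + 2 PO₄³⁻(aq)
The solution already contains PO₄³⁻ at 0.410 mol/L. Let s be the molar solubility of Sr₃(PO₄)₂.
[PO₄³⁻] ≈ 0.410 mol/L (common ion dominates); [Sr²⁺] = 3s.
Ksp = [Sr²⁺]^3[PO₄³⁻]^2 = (3s)^3(0.410)^2
(3s)^3 = 3.83×10⁻²⁸ / (0.410)^2 = 2.28×10⁻²⁷
s = 4.39×10⁻¹⁰ mol/L

4.39×10⁻¹⁰ M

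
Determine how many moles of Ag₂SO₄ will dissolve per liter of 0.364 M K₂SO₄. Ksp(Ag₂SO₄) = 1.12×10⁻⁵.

Ag₂SO₄(s) ⇌ 2 Ag⁺(aq) + SO₄²⁻(aq)
The solution already contains SO₄²⁻ at 0.364 M. Let s be the molar solubility of Ag₂SO₄.
[SO₄²⁻] ≈ 0.364 M (common ion dominates); [Ag⁺] = 2s.
Ksp = [Ag⁺]^2[SO₄²⁻] = (2s)^2(0.364)
(2s)^2 = 1.12×10⁻⁵ / (0.364) = 3.08×10⁻⁵
s = 2.77×10⁻³ M

2.77×10⁻³ M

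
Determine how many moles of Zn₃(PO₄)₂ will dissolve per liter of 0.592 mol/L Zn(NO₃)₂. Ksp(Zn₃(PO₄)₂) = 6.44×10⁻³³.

Zn₃(PO₄)₂(s) ⇌ 3 Zn²⁺(aq) + 2 PO₄³⁻(aq)
Zn²⁺ is already present at 0.592 mol/L. If s mol/L of Zn₃(PO₄)₂ dissolves, [PO₄³⁻] = 2s while [Zn²⁺] ≈ 0.592 mol/L.
Ksp = [Zn²⁺]^3[PO₄³⁻]^2 = (0.592)^3(2s)^2
(2s)^2 = 6.44×10⁻³³ / (0.592)^3 = 3.10×10⁻³²
s = 8.81×10⁻¹⁷ mol/L

8.81×10⁻¹⁷ M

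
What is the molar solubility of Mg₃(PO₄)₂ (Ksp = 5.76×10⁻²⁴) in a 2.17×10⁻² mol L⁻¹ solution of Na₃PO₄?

Mg₃(PO₄)₂(s) ⇌ 3 Mg²⁺(aq) + 2 PO₄³⁻(aq)
With PO₄³⁻ already at 2.17×10⁻² mol L⁻¹ and s small, take [PO₄³⁻] ≈ 2.17×10⁻² mol L⁻¹ and [Mg²⁺] = 3s.
Ksp = [Mg²⁺]^3[PO₄³⁻]^2 = (3s)^3(2.17×10⁻²)^2
(3s)^3 = 5.76×10⁻²⁴ / (2.17×10⁻²)^2 = 1.22×10⁻²⁰
s = 7.68×10⁻⁸ mol L⁻¹

7.68×10⁻⁸ M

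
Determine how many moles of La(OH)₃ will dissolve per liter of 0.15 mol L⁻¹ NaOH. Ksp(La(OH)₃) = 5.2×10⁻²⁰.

La(OH)₃(s) ⇌ La³⁺(aq) + 3 OH⁻(aq)
Let s be the solubility of La(OH)₃ here. The common ion gives [OH⁻] ≈ 0.15 mol L⁻¹, and [La³⁺] = s.
Ksp = [La³⁺][OH⁻]^3 = s(0.15)^3
s = 5.2×10⁻²⁰ / (0.15)^3 = 1.5×10⁻¹⁷
s = 1.5×10⁻¹⁷ mol L⁻¹

1.5×10⁻¹⁷ M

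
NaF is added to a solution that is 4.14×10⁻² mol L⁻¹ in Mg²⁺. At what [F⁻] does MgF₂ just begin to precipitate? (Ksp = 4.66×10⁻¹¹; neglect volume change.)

3.36×10⁻⁵ M

Precipitation of each salt begins when its ion product equals Ksp.
MgF₂(s) ⇌ Mg²⁺(aq) + 2 F⁻(aq)
Ksp = [Mg²⁺][F⁻]^2 = [F⁻]^2(4.14×10⁻²)
[F⁻]^2 = 4.66×10⁻¹¹ / (4.14×10⁻²) = 1.13×10⁻⁹
[F⁻] = 3.36×10⁻⁵ mol L⁻¹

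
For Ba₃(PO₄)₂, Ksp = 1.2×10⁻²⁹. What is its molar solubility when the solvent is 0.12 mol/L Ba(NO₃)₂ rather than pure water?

Ba₃(PO₄)₂(s) ⇌ 3 Ba²⁺(aq) + 2 PO₄³⁻(aq)
With Ba²⁺ already at 0.12 mol/L and s small, take [Ba²⁺] ≈ 0.12 mol/L and [PO₄³⁻] = 2s.
Ksp = [Ba²⁺]^3[PO₄³⁻]^2 = (0.12)^3(2s)^2
(2s)^2 = 1.2×10⁻²⁹ / (0.12)^3 = 6.9×10⁻²⁷
s = 4.2×10⁻¹⁴ mol/L

4.2×10⁻¹⁴ M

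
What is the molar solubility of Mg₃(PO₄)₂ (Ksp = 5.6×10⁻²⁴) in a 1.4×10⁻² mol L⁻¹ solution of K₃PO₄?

Mg₃(PO₄)₂(s) ⇌ 3 Mg²⁺(aq) + 2 PO₄³⁻(aq)
With PO₄³⁻ already at 1.4×10⁻² mol L⁻¹ and s small, take [PO₄³⁻] ≈ 1.4×10⁻² mol L⁻¹ and [Mg²⁺] = 3s.
Ksp = [Mg²⁺]^3[PO₄³⁻]^2 = (3s)^3(1.4×10⁻²)^2
(3s)^3 = 5.6×10⁻²⁴ / (1.4×10⁻²)^2 = 2.9×10⁻²⁰
s = 1.0×10⁻⁷ mol L⁻¹

1.0×10⁻⁷ M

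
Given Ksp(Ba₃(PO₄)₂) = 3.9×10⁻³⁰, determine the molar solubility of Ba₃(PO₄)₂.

5.1×10⁻⁷ M

Ba₃(PO₄)₂(s) ⇌ 3 Ba²⁺(aq) + 2 PO₄³⁻(aq)
With molar solubility s: [Ba²⁺] = 3s, [PO₄³⁻] = 2s.
Ksp = [Ba²⁺]^3[PO₄³⁻]^2 = (3s)^3 · (2s)^2 = 108s^5
108s^5 = 3.9×10⁻³⁰  ⇒  s^5 = 3.6×10⁻³²
s = (3.6×10⁻³²)^(1/5) = 5.1×10⁻⁷ mol/L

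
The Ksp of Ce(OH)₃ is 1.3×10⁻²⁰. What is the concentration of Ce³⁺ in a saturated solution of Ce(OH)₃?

Ce(OH)₃(s) ⇌ Ce³⁺(aq) + 3 OH⁻(aq)
Call the molar solubility s, so that [Ce³⁺] = s and [OH⁻] = 3s.
Ksp = [Ce³⁺][OH⁻]^3 = s · (3s)^3 = 27s^4 = 1.3×10⁻²⁰
s = 4.7×10⁻⁶ mol L⁻¹
[Ce³⁺] = s = 4.7×10⁻⁶ mol L⁻¹

4.7×10⁻⁶ M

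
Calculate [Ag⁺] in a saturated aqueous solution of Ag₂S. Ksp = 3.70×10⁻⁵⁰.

Ag₂S(s) ⇌ 2 Ag⁺(aq) + S²⁻(aq)
With molar solubility s: [Ag⁺] = 2s, [S²⁻] = s.
Ksp = [Ag⁺]^2[S²⁻] = (2s)^2 · s = 4s^3 = 3.70×10⁻⁵⁰
s = 2.10×10⁻¹⁷ mol/L
[Ag⁺] = 2s = 4.20×10⁻¹⁷ mol/L

4.20×10⁻¹⁷ M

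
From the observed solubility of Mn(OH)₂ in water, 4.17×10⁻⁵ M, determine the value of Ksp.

Mn(OH)₂(s) ⇌ Mn²⁺(aq) + 2 OH⁻(aq)
For each mole of Mn(OH)₂ that dissolves per liter, [Mn²⁺] = s and [OH⁻] = 2s; let s denote this solubility.
Ksp = [Mn²⁺][OH⁻]^2 = s · (2s)^2 = 4s^3
Ksp = 4 × (4.17×10⁻⁵)^3 = 2.90×10⁻¹³

Ksp = 2.90×10⁻¹³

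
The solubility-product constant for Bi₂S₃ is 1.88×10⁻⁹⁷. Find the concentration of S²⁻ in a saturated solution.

5.31×10⁻²⁰ M

Bi₂S₃(s) ⇌ 2 Bi³⁺(aq) + 3 S²⁻(aq)
For each mole of Bi₂S₃ that dissolves per liter, [Bi³⁺] = 2s and [S²⁻] = 3s; let s denote this solubility.
Ksp = [Bi³⁺]^2[S²⁻]^3 = (2s)^2 · (3s)^3 = 108s^5 = 1.88×10⁻⁹⁷
s = 1.77×10⁻²⁰ M
[S²⁻] = 3s = 5.31×10⁻²⁰ M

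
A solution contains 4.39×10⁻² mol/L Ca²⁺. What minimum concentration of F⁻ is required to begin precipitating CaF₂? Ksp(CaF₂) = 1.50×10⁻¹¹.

Precipitation of each salt begins when its ion product equals Ksp.
CaF₂(s) ⇌ Ca²⁺(aq) + 2 F⁻(aq)
Ksp = [Ca²⁺][F⁻]^2 = [F⁻]^2(4.39×10⁻²)
[F⁻]^2 = 1.50×10⁻¹¹ / (4.39×10⁻²) = 3.42×10⁻¹⁰
[F⁻] = 1.85×10⁻⁵ mol/L

1.85×10⁻⁵ M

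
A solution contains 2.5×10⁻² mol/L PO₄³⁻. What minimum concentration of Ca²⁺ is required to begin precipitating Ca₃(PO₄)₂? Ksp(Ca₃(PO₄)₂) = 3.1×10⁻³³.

The threshold for precipitation is Q = Ksp.
Ca₃(PO₄)₂(s) ⇌ 3 Ca²⁺(aq) + 2 PO₄³⁻(aq)
Ksp = [Ca²⁺]^3[PO₄³⁻]^2 = [Ca²⁺]^3(2.5×10⁻²)^2
[Ca²⁺]^3 = 3.1×10⁻³³ / (2.5×10⁻²)^2 = 5.0×10⁻³⁰
[Ca²⁺] = 1.7×10⁻¹⁰ mol/L

1.7×10⁻¹⁰ M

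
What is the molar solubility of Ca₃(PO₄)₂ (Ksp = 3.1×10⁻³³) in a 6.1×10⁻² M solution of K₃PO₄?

3.1×10⁻¹¹ M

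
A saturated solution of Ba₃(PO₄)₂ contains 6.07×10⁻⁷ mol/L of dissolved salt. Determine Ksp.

Ba₃(PO₄)₂(s) ⇌ 3 Ba²⁺(aq) + 2 PO₄³⁻(aq)
If s mol/L of Ba₃(PO₄)₂ dissolves, [Ba²⁺] = 3s and [PO₄³⁻] = 2s.
Ksp = [Ba²⁺]^3[PO₄³⁻]^2 = (3s)^3 · (2s)^2 = 108s^5
Ksp = 108 × (6.07×10⁻⁷)^5 = 8.90×10⁻³⁰

Ksp = 8.90×10⁻³⁰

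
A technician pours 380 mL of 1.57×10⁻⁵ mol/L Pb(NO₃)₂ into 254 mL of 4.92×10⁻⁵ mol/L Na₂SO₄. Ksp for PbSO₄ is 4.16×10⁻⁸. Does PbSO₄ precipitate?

The combined volume is 634 mL.
[Pb²⁺] = (1.57×10⁻⁵)(380)/634 = 9.41×10⁻⁶ mol/L
[SO₄²⁻] = (4.92×10⁻⁵)(254)/634 = 1.97×10⁻⁵ mol/L
Q = [Pb²⁺][SO₄²⁻] = 1.85×10⁻¹⁰
Q < Ksp (1.85×10⁻¹⁰ vs 4.16×10⁻⁸); the solution remains unsaturated and no precipitate forms.

No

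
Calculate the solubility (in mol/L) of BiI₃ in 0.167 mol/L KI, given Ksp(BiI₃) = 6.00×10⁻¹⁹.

1.29×10⁻¹⁶ M

BiI₃(s) ⇌ Bi³⁺(aq) + 3 I⁻(aq)
Let s be the solubility of BiI₃ here. The common ion gives [I⁻] ≈ 0.167 mol/L, and [Bi³⁺] = s.
Ksp = [Bi³⁺][I⁻]^3 = s(0.167)^3
s = 6.00×10⁻¹⁹ / (0.167)^3 = 1.29×10⁻¹⁶
s = 1.29×10⁻¹⁶ mol/L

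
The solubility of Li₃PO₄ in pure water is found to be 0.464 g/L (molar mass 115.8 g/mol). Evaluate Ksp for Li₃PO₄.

Ksp = 6.96×10⁻⁹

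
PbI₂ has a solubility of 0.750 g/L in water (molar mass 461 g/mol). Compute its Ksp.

Ksp = 1.72×10⁻⁸

s = (0.750 g L⁻¹)/(461 g mol⁻¹) = 1.6269×10⁻³ M
PbI₂(s) ⇌ Pb²⁺(aq) + 2 I⁻(aq)
If s mol/L of PbI₂ dissolves, [Pb²⁺] = s and [I⁻] = 2s.
Ksp = [Pb²⁺][I⁻]^2 = s · (2s)^2 = 4s^3
Ksp = 4 × (1.6269×10⁻³)^3 = 1.72×10⁻⁸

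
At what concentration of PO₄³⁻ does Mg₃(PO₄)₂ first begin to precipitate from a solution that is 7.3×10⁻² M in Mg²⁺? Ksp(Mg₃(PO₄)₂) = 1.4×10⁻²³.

Precipitation of each salt begins when its ion product equals Ksp.
Mg₃(PO₄)₂(s) ⇌ 3 Mg²⁺(aq) + 2 PO₄³⁻(aq)
Ksp = [Mg²⁺]^3[PO₄³⁻]^2 = [PO₄³⁻]^2(7.3×10⁻²)^3
[PO₄³⁻]^2 = 1.4×10⁻²³ / (7.3×10⁻²)^3 = 3.6×10⁻²⁰
[PO₄³⁻] = 1.9×10⁻¹⁰ M

1.9×10⁻¹⁰ M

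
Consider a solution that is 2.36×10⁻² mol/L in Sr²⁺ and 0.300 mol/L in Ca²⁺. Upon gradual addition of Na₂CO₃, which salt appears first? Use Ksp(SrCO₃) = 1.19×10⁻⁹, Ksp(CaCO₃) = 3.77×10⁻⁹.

CaCO₃

The threshold for precipitation is Q = Ksp.
For SrCO₃: [CO₃²⁻] = (Ksp/[Sr²⁺]) = 5.04×10⁻⁸ mol/L
For CaCO₃: [CO₃²⁻] = (Ksp/[Ca²⁺]) = 1.26×10⁻⁸ mol/L
Since CaCO₃ needs less CO₃²⁻ to reach saturation, it precipitates first.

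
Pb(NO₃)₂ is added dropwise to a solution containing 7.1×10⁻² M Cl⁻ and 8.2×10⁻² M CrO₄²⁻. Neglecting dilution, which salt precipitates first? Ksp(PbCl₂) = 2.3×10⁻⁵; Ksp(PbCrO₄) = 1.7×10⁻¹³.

Precipitation begins when Q = Ksp.
For PbCl₂: [Pb²⁺] = (Ksp/[Cl⁻]^2) = 4.6×10⁻³ M
For PbCrO₄: [Pb²⁺] = (Ksp/[CrO₄²⁻]) = 2.1×10⁻¹² M
PbCrO₄ requires the lower [Pb²⁺], so it precipitates first.

PbCrO₄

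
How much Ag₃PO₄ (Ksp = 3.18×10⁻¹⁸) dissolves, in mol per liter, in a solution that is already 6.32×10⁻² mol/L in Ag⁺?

Ag₃PO₄(s) ⇌ 3 Ag⁺(aq) + PO₄³⁻(aq)
With Ag⁺ already at 6.32×10⁻² mol/L and s small, take [Ag⁺] ≈ 6.32×10⁻² mol/L and [PO₄³⁻] = s.
Ksp = [Ag⁺]^3[PO₄³⁻] = (6.32×10⁻²)^3s
s = 3.18×10⁻¹⁸ / (6.32×10⁻²)^3 = 1.26×10⁻¹⁴
s = 1.26×10⁻¹⁴ mol/L

1.26×10⁻¹⁴ M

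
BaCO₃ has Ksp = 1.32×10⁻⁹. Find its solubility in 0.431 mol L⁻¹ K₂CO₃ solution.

3.06×10⁻⁹ M

BaCO₃(s) ⇌ Ba²⁺(aq) + CO₃²⁻(aq)
With CO₃²⁻ already at 0.431 mol L⁻¹ and s small, take [CO₃²⁻] ≈ 0.431 mol L⁻¹ and [Ba²⁺] = s.
Ksp = [Ba²⁺][CO₃²⁻] = s(0.431)
s = 1.32×10⁻⁹ / (0.431) = 3.06×10⁻⁹
s = 3.06×10⁻⁹ mol L⁻¹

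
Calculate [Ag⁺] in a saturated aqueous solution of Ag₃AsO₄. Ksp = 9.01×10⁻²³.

4.05×10⁻⁶ M

Ag₃AsO₄(s) ⇌ 3 Ag⁺(aq) + AsO₄³⁻(aq)
Call the molar solubility s, so that [Ag⁺] = 3s and [AsO₄³⁻] = s.
Ksp = [Ag⁺]^3[AsO₄³⁻] = (3s)^3 · s = 27s^4 = 9.01×10⁻²³
s = 1.35×10⁻⁶ mol/L
[Ag⁺] = 3s = 4.05×10⁻⁶ mol/L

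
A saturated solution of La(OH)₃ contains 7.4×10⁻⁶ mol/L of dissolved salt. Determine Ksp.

La(OH)₃(s) ⇌ La³⁺(aq) + 3 OH⁻(aq)
Let s be the molar solubility. Then [La³⁺] = s and [OH⁻] = 3s.
Ksp = [La³⁺][OH⁻]^3 = s · (3s)^3 = 27s^4
Ksp = 27 × (7.4×10⁻⁶)^4 = 8.1×10⁻²⁰

Ksp = 8.1×10⁻²⁰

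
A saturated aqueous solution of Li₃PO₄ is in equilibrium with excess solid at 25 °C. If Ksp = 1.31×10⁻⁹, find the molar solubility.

Li₃PO₄(s) ⇌ 3 Li⁺(aq) + PO₄³⁻(aq)
Let s be the molar solubility. Then [Li⁺] = 3s and [PO₄³⁻] = s.
Ksp = [Li⁺]^3[PO₄³⁻] = (3s)^3 · s = 27s^4
27s^4 = 1.31×10⁻⁹  ⇒  s^4 = 4.85×10⁻¹¹
s = (4.85×10⁻¹¹)^(1/4) = 2.64×10⁻³ mol/L

2.64×10⁻³ M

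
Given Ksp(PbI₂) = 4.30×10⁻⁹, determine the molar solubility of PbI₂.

PbI₂(s) ⇌ Pb²⁺(aq) + 2 I⁻(aq)
With molar solubility s: [Pb²⁺] = s, [I⁻] = 2s.
Ksp = [Pb²⁺][I⁻]^2 = s · (2s)^2 = 4s^3
4s^3 = 4.30×10⁻⁹  ⇒  s^3 = 1.08×10⁻⁹
s = 1.02×10⁻³ mol L⁻¹

1.02×10⁻³ M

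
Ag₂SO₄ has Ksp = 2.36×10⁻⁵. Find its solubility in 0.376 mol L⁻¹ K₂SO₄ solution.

3.96×10⁻³ M

Ag₂SO₄(s) ⇌ 2 Ag⁺(aq) + SO₄²⁻(aq)
Let s be the solubility of Ag₂SO₄ here. The common ion gives [SO₄²⁻] ≈ 0.376 mol L⁻¹, and [Ag⁺] = 2s.
Ksp = [Ag⁺]^2[SO₄²⁻] = (2s)^2(0.376)
(2s)^2 = 2.36×10⁻⁵ / (0.376) = 6.28×10⁻⁵
s = 3.96×10⁻³ mol L⁻¹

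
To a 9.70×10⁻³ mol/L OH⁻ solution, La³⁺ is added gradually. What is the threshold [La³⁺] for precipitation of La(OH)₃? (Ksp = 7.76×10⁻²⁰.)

8.50×10⁻¹⁴ M

Precipitation of each salt begins when its ion product equals Ksp.
La(OH)₃(s) ⇌ La³⁺(aq) + 3 OH⁻(aq)
Ksp = [La³⁺][OH⁻]^3 = [La³⁺](9.70×10⁻³)^3
[La³⁺] = 7.76×10⁻²⁰ / (9.70×10⁻³)^3 = 8.50×10⁻¹⁴
[La³⁺] = 8.50×10⁻¹⁴ mol/L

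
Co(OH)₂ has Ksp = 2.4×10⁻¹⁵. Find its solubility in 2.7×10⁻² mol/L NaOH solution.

3.3×10⁻¹² M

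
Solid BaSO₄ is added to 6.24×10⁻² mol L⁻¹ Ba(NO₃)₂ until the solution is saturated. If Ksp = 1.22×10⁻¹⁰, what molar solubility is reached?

BaSO₄(s) ⇌ Ba²⁺(aq) + SO₄²⁻(aq)
Ba²⁺ is already present at 6.24×10⁻² mol L⁻¹. If s mol/L of BaSO₄ dissolves, [SO₄²⁻] = s while [Ba²⁺] ≈ 6.24×10⁻² mol L⁻¹.
Ksp = [Ba²⁺][SO₄²⁻] = (6.24×10⁻²)s
s = 1.22×10⁻¹⁰ / (6.24×10⁻²) = 1.96×10⁻⁹
s = 1.96×10⁻⁹ mol L⁻¹

1.96×10⁻⁹ M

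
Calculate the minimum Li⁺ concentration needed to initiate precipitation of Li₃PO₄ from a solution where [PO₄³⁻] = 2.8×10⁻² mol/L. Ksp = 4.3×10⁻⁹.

5.4×10⁻³ M

A salt starts to precipitate once the ion product Q reaches its Ksp.
Li₃PO₄(s) ⇌ 3 Li⁺(aq) + PO₄³⁻(aq)
Ksp = [Li⁺]^3[PO₄³⁻] = [Li⁺]^3(2.8×10⁻²)
[Li⁺]^3 = 4.3×10⁻⁹ / (2.8×10⁻²) = 1.5×10⁻⁷
[Li⁺] = 5.4×10⁻³ mol/L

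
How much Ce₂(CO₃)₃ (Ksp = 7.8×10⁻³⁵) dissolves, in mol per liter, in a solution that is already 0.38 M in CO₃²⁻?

1.9×10⁻¹⁷ M

Ce₂(CO₃)₃(s) ⇌ 2 Ce³⁺(aq) + 3 CO₃²⁻(aq)
With CO₃²⁻ already at 0.38 M and s small, take [CO₃²⁻] ≈ 0.38 M and [Ce³⁺] = 2s.
Ksp = [Ce³⁺]^2[CO₃²⁻]^3 = (2s)^2(0.38)^3
(2s)^2 = 7.8×10⁻³⁵ / (0.38)^3 = 1.4×10⁻³³
s = 1.9×10⁻¹⁷ M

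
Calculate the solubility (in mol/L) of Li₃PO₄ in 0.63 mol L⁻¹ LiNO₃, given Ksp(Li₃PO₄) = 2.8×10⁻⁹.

Li₃PO₄(s) ⇌ 3 Li⁺(aq) + PO₄³⁻(aq)
The solution already contains Li⁺ at 0.63 mol L⁻¹. Let s be the molar solubility of Li₃PO₄.
[Li⁺] ≈ 0.63 mol L⁻¹ (common ion dominates); [PO₄³⁻] = s.
Ksp = [Li⁺]^3[PO₄³⁻] = (0.63)^3s
s = 2.8×10⁻⁹ / (0.63)^3 = 1.1×10⁻⁸
s = 1.1×10⁻⁸ mol L⁻¹

1.1×10⁻⁸ M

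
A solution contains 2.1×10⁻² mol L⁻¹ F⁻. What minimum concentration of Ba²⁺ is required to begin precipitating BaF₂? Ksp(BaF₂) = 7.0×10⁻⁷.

Precipitation begins when Q = Ksp.
BaF₂(s) ⇌ Ba²⁺(aq) + 2 F⁻(aq)
Ksp = [Ba²⁺][F⁻]^2 = [Ba²⁺](2.1×10⁻²)^2
[Ba²⁺] = 7.0×10⁻⁷ / (2.1×10⁻²)^2 = 1.6×10⁻³
[Ba²⁺] = 1.6×10⁻³ mol L⁻¹

1.6×10⁻³ M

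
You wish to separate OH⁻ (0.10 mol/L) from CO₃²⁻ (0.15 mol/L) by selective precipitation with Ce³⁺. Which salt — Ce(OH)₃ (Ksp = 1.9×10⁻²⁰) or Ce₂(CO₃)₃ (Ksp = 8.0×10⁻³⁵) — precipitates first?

Each salt precipitates once Q = Ksp for that salt.
For Ce(OH)₃: [Ce³⁺] = (Ksp/[OH⁻]^3) = 1.9×10⁻¹⁷ mol/L
For Ce₂(CO₃)₃: [Ce³⁺] = (Ksp/[CO₃²⁻]^3)^(1/2) = 1.5×10⁻¹⁶ mol/L
Since Ce(OH)₃ needs less Ce³⁺ to reach saturation, it precipitates first.

Ce(OH)₃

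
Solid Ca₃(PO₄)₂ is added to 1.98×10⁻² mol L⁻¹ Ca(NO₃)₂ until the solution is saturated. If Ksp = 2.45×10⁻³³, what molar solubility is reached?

Ca₃(PO₄)₂(s) ⇌ 3 Ca²⁺(aq) + 2 PO₄³⁻(aq)
With Ca²⁺ already at 1.98×10⁻² mol L⁻¹ and s small, take [Ca²⁺] ≈ 1.98×10⁻² mol L⁻¹ and [PO₄³⁻] = 2s.
Ksp = [Ca²⁺]^3[PO₄³⁻]^2 = (1.98×10⁻²)^3(2s)^2
(2s)^2 = 2.45×10⁻³³ / (1.98×10⁻²)^3 = 3.16×10⁻²⁸
s = 8.88×10⁻¹⁵ mol L⁻¹

8.88×10⁻¹⁵ M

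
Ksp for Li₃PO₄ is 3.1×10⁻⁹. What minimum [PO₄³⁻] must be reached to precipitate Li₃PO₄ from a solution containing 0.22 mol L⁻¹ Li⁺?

2.9×10⁻⁷ M

Each salt precipitates once Q = Ksp for that salt.
Li₃PO₄(s) ⇌ 3 Li⁺(aq) + PO₄³⁻(aq)
Ksp = [Li⁺]^3[PO₄³⁻] = [PO₄³⁻](0.22)^3
[PO₄³⁻] = 3.1×10⁻⁹ / (0.22)^3 = 2.9×10⁻⁷
[PO₄³⁻] = 2.9×10⁻⁷ mol L⁻¹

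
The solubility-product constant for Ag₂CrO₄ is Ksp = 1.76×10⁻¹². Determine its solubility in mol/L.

Ag₂CrO₄(s) ⇌ 2 Ag⁺(aq) + CrO₄²⁻(aq)
With molar solubility s: [Ag⁺] = 2s, [CrO₄²⁻] = s.
Ksp = [Ag⁺]^2[CrO₄²⁻] = (2s)^2 · s = 4s^3
4s^3 = 1.76×10⁻¹²  ⇒  s^3 = 4.40×10⁻¹³
s = 7.61×10⁻⁵ mol/L

7.61×10⁻⁵ M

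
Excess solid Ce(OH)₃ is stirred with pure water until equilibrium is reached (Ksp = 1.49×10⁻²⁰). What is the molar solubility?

4.85×10⁻⁶ M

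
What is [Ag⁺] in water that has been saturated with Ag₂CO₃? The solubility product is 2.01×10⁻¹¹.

3.43×10⁻⁴ M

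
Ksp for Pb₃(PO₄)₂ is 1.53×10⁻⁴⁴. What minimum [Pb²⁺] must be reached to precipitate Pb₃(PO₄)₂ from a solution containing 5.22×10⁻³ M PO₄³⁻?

8.25×10⁻¹⁴ M

Precipitation of each salt begins when its ion product equals Ksp.
Pb₃(PO₄)₂(s) ⇌ 3 Pb²⁺(aq) + 2 PO₄³⁻(aq)
Ksp = [Pb²⁺]^3[PO₄³⁻]^2 = [Pb²⁺]^3(5.22×10⁻³)^2
[Pb²⁺]^3 = 1.53×10⁻⁴⁴ / (5.22×10⁻³)^2 = 5.62×10⁻⁴⁰
[Pb²⁺] = 8.25×10⁻¹⁴ M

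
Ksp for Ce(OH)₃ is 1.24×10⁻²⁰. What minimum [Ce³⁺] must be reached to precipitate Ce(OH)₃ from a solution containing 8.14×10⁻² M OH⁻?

2.30×10⁻¹⁷ M

Precipitation begins when Q = Ksp.
Ce(OH)₃(s) ⇌ Ce³⁺(aq) + 3 OH⁻(aq)
Ksp = [Ce³⁺][OH⁻]^3 = [Ce³⁺](8.14×10⁻²)^3
[Ce³⁺] = 1.24×10⁻²⁰ / (8.14×10⁻²)^3 = 2.30×10⁻¹⁷
[Ce³⁺] = 2.30×10⁻¹⁷ M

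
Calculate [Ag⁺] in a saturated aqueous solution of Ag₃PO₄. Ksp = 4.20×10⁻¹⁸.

Ag₃PO₄(s) ⇌ 3 Ag⁺(aq) + PO₄³⁻(aq)
For each mole of Ag₃PO₄ that dissolves per liter, [Ag⁺] = 3s and [PO₄³⁻] = s; let s denote this solubility.
Ksp = [Ag⁺]^3[PO₄³⁻] = (3s)^3 · s = 27s^4 = 4.20×10⁻¹⁸
s = 1.99×10⁻⁵ mol/L
[Ag⁺] = 3s = 5.96×10⁻⁵ mol/L

5.96×10⁻⁵ M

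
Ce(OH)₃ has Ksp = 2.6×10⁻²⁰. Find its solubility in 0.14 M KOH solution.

9.5×10⁻¹⁸ M

Ce(OH)₃(s) ⇌ Ce³⁺(aq) + 3 OH⁻(aq)
With OH⁻ already at 0.14 M and s small, take [OH⁻] ≈ 0.14 M and [Ce³⁺] = s.
Ksp = [Ce³⁺][OH⁻]^3 = s(0.14)^3
s = 2.6×10⁻²⁰ / (0.14)^3 = 9.5×10⁻¹⁸
s = 9.5×10⁻¹⁸ M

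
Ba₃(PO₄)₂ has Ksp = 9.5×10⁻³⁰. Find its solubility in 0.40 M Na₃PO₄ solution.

1.3×10⁻¹⁰ M

Ba₃(PO₄)₂(s) ⇌ 3 Ba²⁺(aq) + 2 PO₄³⁻(aq)
PO₄³⁻ is already present at 0.40 M. If s mol/L of Ba₃(PO₄)₂ dissolves, [Ba²⁺] = 3s while [PO₄³⁻] ≈ 0.40 M.
Ksp = [Ba²⁺]^3[PO₄³⁻]^2 = (3s)^3(0.40)^2
(3s)^3 = 9.5×10⁻³⁰ / (0.40)^2 = 5.9×10⁻²⁹
s = 1.3×10⁻¹⁰ M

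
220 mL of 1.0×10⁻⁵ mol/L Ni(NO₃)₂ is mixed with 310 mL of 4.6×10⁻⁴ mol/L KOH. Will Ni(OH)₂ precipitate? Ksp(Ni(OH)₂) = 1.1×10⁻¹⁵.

After mixing, V = 220 mL + 310 mL = 530 mL.
[Ni²⁺] = (1.0×10⁻⁵)(220)/530 = 4.2×10⁻⁶ mol/L
[OH⁻] = (4.6×10⁻⁴)(310)/530 = 2.7×10⁻⁴ mol/L
Q = [Ni²⁺][OH⁻]^2 = 3.0×10⁻¹³
Since Q (3.0×10⁻¹³) exceeds Ksp (1.1×10⁻¹⁵), Ni(OH)₂ will precipitate.

Yes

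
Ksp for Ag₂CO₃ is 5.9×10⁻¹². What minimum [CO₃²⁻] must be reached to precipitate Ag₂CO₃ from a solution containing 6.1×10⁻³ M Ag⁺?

A salt starts to precipitate once the ion product Q reaches its Ksp.
Ag₂CO₃(s) ⇌ 2 Ag⁺(aq) + CO₃²⁻(aq)
Ksp = [Ag⁺]^2[CO₃²⁻] = [CO₃²⁻](6.1×10⁻³)^2
[CO₃²⁻] = 5.9×10⁻¹² / (6.1×10⁻³)^2 = 1.6×10⁻⁷
[CO₃²⁻] = 1.6×10⁻⁷ M

1.6×10⁻⁷ M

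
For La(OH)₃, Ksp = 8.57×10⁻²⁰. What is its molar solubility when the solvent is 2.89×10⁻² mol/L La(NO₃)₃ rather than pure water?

4.79×10⁻⁷ M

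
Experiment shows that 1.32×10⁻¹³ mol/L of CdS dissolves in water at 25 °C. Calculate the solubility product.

Ksp = 1.74×10⁻²⁶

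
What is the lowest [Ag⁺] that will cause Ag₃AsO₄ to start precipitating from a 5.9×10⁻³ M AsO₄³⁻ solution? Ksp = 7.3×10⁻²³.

2.3×10⁻⁷ M

Precipitation of each salt begins when its ion product equals Ksp.
Ag₃AsO₄(s) ⇌ 3 Ag⁺(aq) + AsO₄³⁻(aq)
Ksp = [Ag⁺]^3[AsO₄³⁻] = [Ag⁺]^3(5.9×10⁻³)
[Ag⁺]^3 = 7.3×10⁻²³ / (5.9×10⁻³) = 1.2×10⁻²⁰
[Ag⁺] = 2.3×10⁻⁷ M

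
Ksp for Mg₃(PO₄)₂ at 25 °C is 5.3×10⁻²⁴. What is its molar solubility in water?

8.7×10⁻⁶ M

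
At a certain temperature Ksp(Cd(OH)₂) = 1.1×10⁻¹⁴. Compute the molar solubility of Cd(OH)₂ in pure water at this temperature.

1.4×10⁻⁵ M

Cd(OH)₂(s) ⇌ Cd²⁺(aq) + 2 OH⁻(aq)
With molar solubility s: [Cd²⁺] = s, [OH⁻] = 2s.
Ksp = [Cd²⁺][OH⁻]^2 = s · (2s)^2 = 4s^3
4s^3 = 1.1×10⁻¹⁴  ⇒  s^3 = 2.8×10⁻¹⁵
Taking the 3rd root, s = 1.4×10⁻⁵ M.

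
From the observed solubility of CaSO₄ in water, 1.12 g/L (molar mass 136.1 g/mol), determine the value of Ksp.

Molar solubility s = (1.12 g/L) / (136.1 g/mol) = 8.2292×10⁻³ mol/L
CaSO₄(s) ⇌ Ca²⁺(aq) + SO₄²⁻(aq)
For each mole of CaSO₄ that dissolves per liter, [Ca²⁺] = s and [SO₄²⁻] = s; let s denote this solubility.
Ksp = [Ca²⁺][SO₄²⁻] = s · s = s^2
Ksp = (8.2292×10⁻³)^2 = 6.77×10⁻⁵

Ksp = 6.77×10⁻⁵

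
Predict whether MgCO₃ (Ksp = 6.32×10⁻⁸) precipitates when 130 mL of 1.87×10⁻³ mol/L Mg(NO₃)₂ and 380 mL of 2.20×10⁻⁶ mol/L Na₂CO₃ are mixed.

No

Total volume after mixing = 130 + 380 = 510 mL.
[Mg²⁺] = (1.87×10⁻³)(130)/510 = 4.77×10⁻⁴ mol/L
[CO₃²⁻] = (2.20×10⁻⁶)(380)/510 = 1.64×10⁻⁶ mol/L
Q = [Mg²⁺][CO₃²⁻] = 7.81×10⁻¹⁰
Q = 7.81×10⁻¹⁰ < Ksp = 6.32×10⁻⁸, so the solution is unsaturated and no precipitate forms.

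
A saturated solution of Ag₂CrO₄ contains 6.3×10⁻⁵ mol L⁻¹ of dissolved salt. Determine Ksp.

Ag₂CrO₄(s) ⇌ 2 Ag⁺(aq) + CrO₄²⁻(aq)
With molar solubility s: [Ag⁺] = 2s, [CrO₄²⁻] = s.
Ksp = [Ag⁺]^2[CrO₄²⁻] = (2s)^2 · s = 4s^3
Ksp = 4 × (6.3×10⁻⁵)^3 = 1.0×10⁻¹²

Ksp = 1.0×10⁻¹²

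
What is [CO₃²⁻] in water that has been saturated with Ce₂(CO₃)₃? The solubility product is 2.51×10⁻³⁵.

Ce₂(CO₃)₃(s) ⇌ 2 Ce³⁺(aq) + 3 CO₃²⁻(aq)
Call the molar solubility s, so that [Ce³⁺] = 2s and [CO₃²⁻] = 3s.
Ksp = [Ce³⁺]^2[CO₃²⁻]^3 = (2s)^2 · (3s)^3 = 108s^5 = 2.51×10⁻³⁵
s = 4.71×10⁻⁸ mol/L
[CO₃²⁻] = 3s = 1.41×10⁻⁷ mol/L

1.41×10⁻⁷ M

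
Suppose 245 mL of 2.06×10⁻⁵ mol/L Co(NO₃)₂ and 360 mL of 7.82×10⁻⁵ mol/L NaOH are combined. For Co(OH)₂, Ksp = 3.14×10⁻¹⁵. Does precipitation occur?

Yes

The combined volume is 605 mL.
[Co²⁺] = (2.06×10⁻⁵)(245)/605 = 8.34×10⁻⁶ mol/L
[OH⁻] = (7.82×10⁻⁵)(360)/605 = 4.65×10⁻⁵ mol/L
Q = [Co²⁺][OH⁻]^2 = 1.81×10⁻¹⁴
Since Q (1.81×10⁻¹⁴) exceeds Ksp (3.14×10⁻¹⁵), Co(OH)₂ will precipitate.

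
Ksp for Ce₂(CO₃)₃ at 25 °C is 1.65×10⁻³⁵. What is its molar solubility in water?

Ce₂(CO₃)₃(s) ⇌ 2 Ce³⁺(aq) + 3 CO₃²⁻(aq)
With molar solubility s: [Ce³⁺] = 2s, [CO₃²⁻] = 3s.
Ksp = [Ce³⁺]^2[CO₃²⁻]^3 = (2s)^2 · (3s)^3 = 108s^5
108s^5 = 1.65×10⁻³⁵  ⇒  s^5 = 1.53×10⁻³⁷
s = (1.53×10⁻³⁷)^(1/5) = 4.33×10⁻⁸ M

4.33×10⁻⁸ M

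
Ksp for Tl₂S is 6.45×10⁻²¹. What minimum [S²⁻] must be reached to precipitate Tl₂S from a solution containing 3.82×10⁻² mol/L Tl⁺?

Precipitation begins when Q = Ksp.
Tl₂S(s) ⇌ 2 Tl⁺(aq) + S²⁻(aq)
Ksp = [Tl⁺]^2[S²⁻] = [S²⁻](3.82×10⁻²)^2
[S²⁻] = 6.45×10⁻²¹ / (3.82×10⁻²)^2 = 4.42×10⁻¹⁸
[S²⁻] = 4.42×10⁻¹⁸ mol/L

4.42×10⁻¹⁸ M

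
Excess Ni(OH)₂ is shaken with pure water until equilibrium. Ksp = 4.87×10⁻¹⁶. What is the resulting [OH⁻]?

9.91×10⁻⁶ M

Ni(OH)₂(s) ⇌ Ni²⁺(aq) + 2 OH⁻(aq)
Let s be the molar solubility. Then [Ni²⁺] = s and [OH⁻] = 2s.
Ksp = [Ni²⁺][OH⁻]^2 = s · (2s)^2 = 4s^3 = 4.87×10⁻¹⁶
s = 4.96×10⁻⁶ M
[OH⁻] = 2s = 9.91×10⁻⁶ M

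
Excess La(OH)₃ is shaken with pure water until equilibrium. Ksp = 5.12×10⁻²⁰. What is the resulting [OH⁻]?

1.98×10⁻⁵ M

La(OH)₃(s) ⇌ La³⁺(aq) + 3 OH⁻(aq)
With molar solubility s: [La³⁺] = s, [OH⁻] = 3s.
Ksp = [La³⁺][OH⁻]^3 = s · (3s)^3 = 27s^4 = 5.12×10⁻²⁰
s = 6.60×10⁻⁶ mol/L
[OH⁻] = 3s = 1.98×10⁻⁵ mol/L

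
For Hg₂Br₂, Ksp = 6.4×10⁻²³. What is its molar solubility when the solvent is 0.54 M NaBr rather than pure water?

2.2×10⁻²² M

Hg₂Br₂(s) ⇌ Hg₂²⁺(aq) + 2 Br⁻(aq)
Let s be the solubility of Hg₂Br₂ here. The common ion gives [Br⁻] ≈ 0.54 M, and [Hg₂²⁺] = s.
Ksp = [Hg₂²⁺][Br⁻]^2 = s(0.54)^2
s = 6.4×10⁻²³ / (0.54)^2 = 2.2×10⁻²²
s = 2.2×10⁻²² M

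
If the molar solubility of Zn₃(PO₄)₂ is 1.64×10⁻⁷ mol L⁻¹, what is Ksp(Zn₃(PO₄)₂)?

Ksp = 1.28×10⁻³²

Zn₃(PO₄)₂(s) ⇌ 3 Zn²⁺(aq) + 2 PO₄³⁻(aq)
With molar solubility s: [Zn²⁺] = 3s, [PO₄³⁻] = 2s.
Ksp = [Zn²⁺]^3[PO₄³⁻]^2 = (3s)^3 · (2s)^2 = 108s^5
Ksp = 108 × (1.64×10⁻⁷)^5 = 1.28×10⁻³²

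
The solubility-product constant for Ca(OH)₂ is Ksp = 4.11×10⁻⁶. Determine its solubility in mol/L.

1.01×10⁻² M

Ca(OH)₂(s) ⇌ Ca²⁺(aq) + 2 OH⁻(aq)
With molar solubility s: [Ca²⁺] = s, [OH⁻] = 2s.
Ksp = [Ca²⁺][OH⁻]^2 = s · (2s)^2 = 4s^3
4s^3 = 4.11×10⁻⁶  ⇒  s^3 = 1.03×10⁻⁶
s = (1.03×10⁻⁶)^(1/3) = 1.01×10⁻² M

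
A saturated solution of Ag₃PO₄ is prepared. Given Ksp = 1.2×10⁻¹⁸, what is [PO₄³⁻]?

Ag₃PO₄(s) ⇌ 3 Ag⁺(aq) + PO₄³⁻(aq)
With molar solubility s: [Ag⁺] = 3s, [PO₄³⁻] = s.
Ksp = [Ag⁺]^3[PO₄³⁻] = (3s)^3 · s = 27s^4 = 1.2×10⁻¹⁸
s = 1.5×10⁻⁵ mol/L
[PO₄³⁻] = s = 1.5×10⁻⁵ mol/L

1.5×10⁻⁵ M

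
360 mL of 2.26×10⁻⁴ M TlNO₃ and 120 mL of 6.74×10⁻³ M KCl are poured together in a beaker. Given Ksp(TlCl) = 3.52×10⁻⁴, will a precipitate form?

No

After mixing, V = 360 mL + 120 mL = 480 mL.
[Tl⁺] = (2.26×10⁻⁴)(360)/480 = 1.70×10⁻⁴ M
[Cl⁻] = (6.74×10⁻³)(120)/480 = 1.69×10⁻³ M
Q = [Tl⁺][Cl⁻] = 2.86×10⁻⁷
Q = 2.86×10⁻⁷ < Ksp = 3.52×10⁻⁴, so the solution is unsaturated and no precipitate forms.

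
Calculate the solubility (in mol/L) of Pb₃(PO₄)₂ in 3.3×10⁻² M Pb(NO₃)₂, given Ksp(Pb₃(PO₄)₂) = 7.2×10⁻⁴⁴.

2.2×10⁻²⁰ M

Pb₃(PO₄)₂(s) ⇌ 3 Pb²⁺(aq) + 2 PO₄³⁻(aq)
The solution already contains Pb²⁺ at 3.3×10⁻² M. Let s be the molar solubility of Pb₃(PO₄)₂.
[Pb²⁺] ≈ 3.3×10⁻² M (common ion dominates); [PO₄³⁻] = 2s.
Ksp = [Pb²⁺]^3[PO₄³⁻]^2 = (3.3×10⁻²)^3(2s)^2
(2s)^2 = 7.2×10⁻⁴⁴ / (3.3×10⁻²)^3 = 2.0×10⁻³⁹
s = 2.2×10⁻²⁰ M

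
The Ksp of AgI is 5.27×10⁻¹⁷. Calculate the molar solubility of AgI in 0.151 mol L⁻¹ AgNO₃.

3.49×10⁻¹⁶ M

AgI(s) ⇌ Ag⁺(aq) + I⁻(aq)
Let s be the solubility of AgI here. The common ion gives [Ag⁺] ≈ 0.151 mol L⁻¹, and [I⁻] = s.
Ksp = [Ag⁺][I⁻] = (0.151)s
s = 5.27×10⁻¹⁷ / (0.151) = 3.49×10⁻¹⁶
s = 3.49×10⁻¹⁶ mol L⁻¹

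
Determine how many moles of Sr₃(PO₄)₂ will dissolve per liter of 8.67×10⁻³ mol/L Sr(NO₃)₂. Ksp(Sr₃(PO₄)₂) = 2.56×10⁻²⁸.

9.91×10⁻¹² M

Sr₃(PO₄)₂(s) ⇌ 3 Sr²⁺(aq) + 2 PO₄³⁻(aq)
With Sr²⁺ already at 8.67×10⁻³ mol/L and s small, take [Sr²⁺] ≈ 8.67×10⁻³ mol/L and [PO₄³⁻] = 2s.
Ksp = [Sr²⁺]^3[PO₄³⁻]^2 = (8.67×10⁻³)^3(2s)^2
(2s)^2 = 2.56×10⁻²⁸ / (8.67×10⁻³)^3 = 3.93×10⁻²²
s = 9.91×10⁻¹² mol/L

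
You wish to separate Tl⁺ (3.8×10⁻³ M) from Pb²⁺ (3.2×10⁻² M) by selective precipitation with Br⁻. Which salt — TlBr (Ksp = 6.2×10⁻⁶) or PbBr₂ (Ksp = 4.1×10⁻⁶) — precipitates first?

TlBr

Precipitation begins when Q = Ksp.
For TlBr: [Br⁻] = (Ksp/[Tl⁺]) = 1.6×10⁻³ M
For PbBr₂: [Br⁻] = (Ksp/[Pb²⁺])^(1/2) = 1.1×10⁻² M
Since TlBr needs less Br⁻ to reach saturation, it precipitates first.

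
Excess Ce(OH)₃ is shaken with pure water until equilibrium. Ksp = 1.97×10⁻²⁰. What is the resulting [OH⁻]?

Ce(OH)₃(s) ⇌ Ce³⁺(aq) + 3 OH⁻(aq)
For each mole of Ce(OH)₃ that dissolves per liter, [Ce³⁺] = s and [OH⁻] = 3s; let s denote this solubility.
Ksp = [Ce³⁺][OH⁻]^3 = s · (3s)^3 = 27s^4 = 1.97×10⁻²⁰
s = 5.20×10⁻⁶ mol/L
[OH⁻] = 3s = 1.56×10⁻⁵ mol/L

1.56×10⁻⁵ M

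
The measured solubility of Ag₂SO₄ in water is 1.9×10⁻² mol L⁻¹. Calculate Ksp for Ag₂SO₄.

Ag₂SO₄(s) ⇌ 2 Ag⁺(aq) + SO₄²⁻(aq)
With molar solubility s: [Ag⁺] = 2s, [SO₄²⁻] = s.
Ksp = [Ag⁺]^2[SO₄²⁻] = (2s)^2 · s = 4s^3
Ksp = 4 × (1.9×10⁻²)^3 = 2.7×10⁻⁵

Ksp = 2.7×10⁻⁵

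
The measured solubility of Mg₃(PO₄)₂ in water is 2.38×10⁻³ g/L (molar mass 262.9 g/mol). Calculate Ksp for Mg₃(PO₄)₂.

Ksp = 6.57×10⁻²⁴

Molar solubility s = (2.38×10⁻³ g/L) / (262.9 g/mol) = 9.0529×10⁻⁶ mol/L
Mg₃(PO₄)₂(s) ⇌ 3 Mg²⁺(aq) + 2 PO₄³⁻(aq)
Let s be the molar solubility. Then [Mg²⁺] = 3s and [PO₄³⁻] = 2s.
Ksp = [Mg²⁺]^3[PO₄³⁻]^2 = (3s)^3 · (2s)^2 = 108s^5
Ksp = 108 × (9.0529×10⁻⁶)^5 = 6.57×10⁻²⁴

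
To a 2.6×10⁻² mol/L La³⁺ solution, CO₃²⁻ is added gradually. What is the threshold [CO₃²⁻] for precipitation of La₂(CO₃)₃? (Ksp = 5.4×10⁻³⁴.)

Precipitation begins when Q = Ksp.
La₂(CO₃)₃(s) ⇌ 2 La³⁺(aq) + 3 CO₃²⁻(aq)
Ksp = [La³⁺]^2[CO₃²⁻]^3 = [CO₃²⁻]^3(2.6×10⁻²)^2
[CO₃²⁻]^3 = 5.4×10⁻³⁴ / (2.6×10⁻²)^2 = 8.0×10⁻³¹
[CO₃²⁻] = 9.3×10⁻¹¹ mol/L

9.3×10⁻¹¹ M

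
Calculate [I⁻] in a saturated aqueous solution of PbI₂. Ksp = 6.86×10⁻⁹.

PbI₂(s) ⇌ Pb²⁺(aq) + 2 I⁻(aq)
Call the molar solubility s, so that [Pb²⁺] = s and [I⁻] = 2s.
Ksp = [Pb²⁺][I⁻]^2 = s · (2s)^2 = 4s^3 = 6.86×10⁻⁹
s = 1.20×10⁻³ M
[I⁻] = 2s = 2.39×10⁻³ M

2.39×10⁻³ M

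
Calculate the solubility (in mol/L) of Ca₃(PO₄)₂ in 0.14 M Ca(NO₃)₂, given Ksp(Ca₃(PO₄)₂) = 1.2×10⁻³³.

Ca₃(PO₄)₂(s) ⇌ 3 Ca²⁺(aq) + 2 PO₄³⁻(aq)
Ca²⁺ is already present at 0.14 M. If s mol/L of Ca₃(PO₄)₂ dissolves, [PO₄³⁻] = 2s while [Ca²⁺] ≈ 0.14 M.
Ksp = [Ca²⁺]^3[PO₄³⁻]^2 = (0.14)^3(2s)^2
(2s)^2 = 1.2×10⁻³³ / (0.14)^3 = 4.4×10⁻³¹
s = 3.3×10⁻¹⁶ M

3.3×10⁻¹⁶ M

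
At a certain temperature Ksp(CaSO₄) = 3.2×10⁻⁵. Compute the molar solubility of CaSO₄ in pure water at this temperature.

5.7×10⁻³ M

CaSO₄(s) ⇌ Ca²⁺(aq) + SO₄²⁻(aq)
Call the molar solubility s, so that [Ca²⁺] = s and [SO₄²⁻] = s.
Ksp = [Ca²⁺][SO₄²⁻] = s · s = s^2
s^2 = 3.2×10⁻⁵
s = 5.7×10⁻³ mol L⁻¹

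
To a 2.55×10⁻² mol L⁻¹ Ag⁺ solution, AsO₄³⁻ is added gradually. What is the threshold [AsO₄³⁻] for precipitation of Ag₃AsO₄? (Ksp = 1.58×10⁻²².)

Precipitation of each salt begins when its ion product equals Ksp.
Ag₃AsO₄(s) ⇌ 3 Ag⁺(aq) + AsO₄³⁻(aq)
Ksp = [Ag⁺]^3[AsO₄³⁻] = [AsO₄³⁻](2.55×10⁻²)^3
[AsO₄³⁻] = 1.58×10⁻²² / (2.55×10⁻²)^3 = 9.53×10⁻¹⁸
[AsO₄³⁻] = 9.53×10⁻¹⁸ mol L⁻¹

9.53×10⁻¹⁸ M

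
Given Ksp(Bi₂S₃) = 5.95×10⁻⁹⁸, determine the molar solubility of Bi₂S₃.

Bi₂S₃(s) ⇌ 2 Bi³⁺(aq) + 3 S²⁻(aq)
Let s be the molar solubility. Then [Bi³⁺] = 2s and [S²⁻] = 3s.
Ksp = [Bi³⁺]^2[S²⁻]^3 = (2s)^2 · (3s)^3 = 108s^5
108s^5 = 5.95×10⁻⁹⁸  ⇒  s^5 = 5.51×10⁻¹⁰⁰
s = (5.51×10⁻¹⁰⁰)^(1/5) = 1.41×10⁻²⁰ mol/L

1.41×10⁻²⁰ M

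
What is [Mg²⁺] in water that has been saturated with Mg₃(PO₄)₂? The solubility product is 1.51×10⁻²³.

Mg₃(PO₄)₂(s) ⇌ 3 Mg²⁺(aq) + 2 PO₄³⁻(aq)
Let s be the molar solubility. Then [Mg²⁺] = 3s and [PO₄³⁻] = 2s.
Ksp = [Mg²⁺]^3[PO₄³⁻]^2 = (3s)^3 · (2s)^2 = 108s^5 = 1.51×10⁻²³
s = 1.07×10⁻⁵ M
[Mg²⁺] = 3s = 3.21×10⁻⁵ M

3.21×10⁻⁵ M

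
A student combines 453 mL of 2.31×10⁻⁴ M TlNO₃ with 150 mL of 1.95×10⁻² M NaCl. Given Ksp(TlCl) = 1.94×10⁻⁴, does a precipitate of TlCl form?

After mixing, V = 453 mL + 150 mL = 603 mL.
[Tl⁺] = (2.31×10⁻⁴)(453)/603 = 1.74×10⁻⁴ M
[Cl⁻] = (1.95×10⁻²)(150)/603 = 4.85×10⁻³ M
Q = [Tl⁺][Cl⁻] = 8.42×10⁻⁷
Q = 8.42×10⁻⁷ < Ksp = 1.94×10⁻⁴, so the solution is unsaturated and no precipitate forms.

No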